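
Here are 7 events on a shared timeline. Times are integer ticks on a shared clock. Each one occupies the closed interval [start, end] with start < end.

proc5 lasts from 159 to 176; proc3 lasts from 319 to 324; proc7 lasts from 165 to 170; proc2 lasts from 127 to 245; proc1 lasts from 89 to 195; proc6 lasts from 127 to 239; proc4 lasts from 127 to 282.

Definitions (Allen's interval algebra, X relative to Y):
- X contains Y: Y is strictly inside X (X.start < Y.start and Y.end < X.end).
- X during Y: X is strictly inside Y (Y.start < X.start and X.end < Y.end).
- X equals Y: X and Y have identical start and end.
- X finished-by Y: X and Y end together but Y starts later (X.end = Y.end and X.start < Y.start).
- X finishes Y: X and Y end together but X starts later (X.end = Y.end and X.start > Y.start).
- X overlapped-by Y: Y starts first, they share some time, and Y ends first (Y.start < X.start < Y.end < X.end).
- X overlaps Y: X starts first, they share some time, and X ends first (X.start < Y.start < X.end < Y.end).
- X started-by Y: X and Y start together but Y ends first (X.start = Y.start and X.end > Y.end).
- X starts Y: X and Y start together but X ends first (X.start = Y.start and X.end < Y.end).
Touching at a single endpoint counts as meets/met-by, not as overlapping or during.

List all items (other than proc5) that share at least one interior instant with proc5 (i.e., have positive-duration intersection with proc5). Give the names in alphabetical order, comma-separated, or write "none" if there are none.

Target proc5 = [159, 176].
proc1 [89, 195] → contains → yes.
proc2 [127, 245] → contains → yes.
proc3 [319, 324] → after → no.
proc4 [127, 282] → contains → yes.
proc6 [127, 239] → contains → yes.
proc7 [165, 170] → during → yes.
Result: proc1, proc2, proc4, proc6, proc7.

proc1, proc2, proc4, proc6, proc7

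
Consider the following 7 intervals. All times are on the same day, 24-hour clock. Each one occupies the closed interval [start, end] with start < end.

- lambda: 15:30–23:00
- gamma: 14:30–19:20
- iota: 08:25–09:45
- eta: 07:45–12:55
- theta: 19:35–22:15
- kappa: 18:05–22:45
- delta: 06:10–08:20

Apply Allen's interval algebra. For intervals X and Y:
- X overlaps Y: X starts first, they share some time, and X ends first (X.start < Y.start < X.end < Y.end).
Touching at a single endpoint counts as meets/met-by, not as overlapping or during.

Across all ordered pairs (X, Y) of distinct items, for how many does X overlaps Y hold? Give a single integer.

Checking all 42 ordered pairs for relation 'overlaps'; matching pairs in alphabetical order:
(delta, eta): delta overlaps eta ✓
(gamma, kappa): gamma overlaps kappa ✓
(gamma, lambda): gamma overlaps lambda ✓
Count: 3.

3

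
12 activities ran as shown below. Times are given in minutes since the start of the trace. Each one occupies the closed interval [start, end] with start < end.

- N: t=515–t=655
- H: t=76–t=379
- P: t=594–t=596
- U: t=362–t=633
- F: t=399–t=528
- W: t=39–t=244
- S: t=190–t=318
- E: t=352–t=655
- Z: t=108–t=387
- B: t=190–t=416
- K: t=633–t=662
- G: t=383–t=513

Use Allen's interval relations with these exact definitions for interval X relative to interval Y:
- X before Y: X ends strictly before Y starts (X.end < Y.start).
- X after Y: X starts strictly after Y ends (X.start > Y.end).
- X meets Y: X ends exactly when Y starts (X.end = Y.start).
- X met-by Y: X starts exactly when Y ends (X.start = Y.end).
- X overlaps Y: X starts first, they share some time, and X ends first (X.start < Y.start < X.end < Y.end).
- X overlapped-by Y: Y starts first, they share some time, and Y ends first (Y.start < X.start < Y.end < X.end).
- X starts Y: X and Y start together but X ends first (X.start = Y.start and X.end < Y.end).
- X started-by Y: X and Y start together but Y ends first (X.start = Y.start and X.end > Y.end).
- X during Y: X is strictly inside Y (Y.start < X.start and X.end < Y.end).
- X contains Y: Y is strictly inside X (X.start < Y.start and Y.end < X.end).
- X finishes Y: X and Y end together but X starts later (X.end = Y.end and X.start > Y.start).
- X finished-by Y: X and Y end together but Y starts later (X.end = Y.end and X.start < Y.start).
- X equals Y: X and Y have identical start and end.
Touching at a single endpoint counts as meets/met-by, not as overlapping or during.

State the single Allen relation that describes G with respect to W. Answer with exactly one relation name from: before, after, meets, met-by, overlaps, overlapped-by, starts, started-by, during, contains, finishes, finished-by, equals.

after

G = [t=383, t=513]; W = [t=39, t=244].
Compare endpoints: G.start > W.start, G.start > W.end, G.end > W.start, G.end > W.end.
That pattern is 'after'.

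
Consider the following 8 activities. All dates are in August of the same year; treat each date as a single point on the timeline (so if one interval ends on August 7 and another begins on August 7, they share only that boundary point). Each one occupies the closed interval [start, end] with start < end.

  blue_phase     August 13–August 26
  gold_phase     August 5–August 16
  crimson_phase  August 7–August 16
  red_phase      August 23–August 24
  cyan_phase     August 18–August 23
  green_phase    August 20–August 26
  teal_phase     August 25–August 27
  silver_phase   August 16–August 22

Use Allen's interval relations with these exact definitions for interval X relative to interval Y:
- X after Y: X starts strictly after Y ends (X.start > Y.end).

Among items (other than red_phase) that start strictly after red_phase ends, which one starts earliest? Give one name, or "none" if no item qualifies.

Target red_phase = [August 23, August 24].
blue_phase [August 13, August 26] → contains → excluded.
crimson_phase [August 7, August 16] → before → excluded.
cyan_phase [August 18, August 23] → meets → excluded.
gold_phase [August 5, August 16] → before → excluded.
green_phase [August 20, August 26] → contains → excluded.
silver_phase [August 16, August 22] → before → excluded.
teal_phase [August 25, August 27] → after → candidate.
Among candidates, earliest start is August 25 → teal_phase.

teal_phase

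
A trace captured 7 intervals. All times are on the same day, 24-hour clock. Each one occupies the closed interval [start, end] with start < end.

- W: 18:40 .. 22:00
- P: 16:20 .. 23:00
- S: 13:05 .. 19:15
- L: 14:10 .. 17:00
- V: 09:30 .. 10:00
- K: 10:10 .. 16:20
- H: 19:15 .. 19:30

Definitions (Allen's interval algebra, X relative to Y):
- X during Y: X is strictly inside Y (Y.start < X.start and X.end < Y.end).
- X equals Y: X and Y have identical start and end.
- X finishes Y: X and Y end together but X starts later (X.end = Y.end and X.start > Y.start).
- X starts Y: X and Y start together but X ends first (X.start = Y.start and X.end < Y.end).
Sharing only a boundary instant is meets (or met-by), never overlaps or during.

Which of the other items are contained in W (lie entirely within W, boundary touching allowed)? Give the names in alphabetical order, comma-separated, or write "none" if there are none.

H

Target W = [18:40, 22:00].
H [19:15, 19:30] → during → yes.
K [10:10, 16:20] → before → no.
L [14:10, 17:00] → before → no.
P [16:20, 23:00] → contains → no.
S [13:05, 19:15] → overlaps → no.
V [09:30, 10:00] → before → no.
Result: H.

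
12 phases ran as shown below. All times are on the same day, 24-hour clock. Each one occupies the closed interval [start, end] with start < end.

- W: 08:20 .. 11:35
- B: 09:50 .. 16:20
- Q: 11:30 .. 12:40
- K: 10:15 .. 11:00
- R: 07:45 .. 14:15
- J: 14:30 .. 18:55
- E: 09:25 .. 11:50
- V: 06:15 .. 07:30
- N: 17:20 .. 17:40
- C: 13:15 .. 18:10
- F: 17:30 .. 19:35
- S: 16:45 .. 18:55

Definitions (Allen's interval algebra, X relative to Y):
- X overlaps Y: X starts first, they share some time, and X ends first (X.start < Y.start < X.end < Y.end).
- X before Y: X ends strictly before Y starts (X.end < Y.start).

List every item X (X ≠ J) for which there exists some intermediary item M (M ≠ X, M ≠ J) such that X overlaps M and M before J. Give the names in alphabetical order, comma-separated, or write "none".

E, W

Target J = [14:30, 18:55].
Intermediaries M with M before J: E, K, Q, R, V, W.
Via E — items with X overlaps E: W.
Via K — items with X overlaps K: none.
Via Q — items with X overlaps Q: E, W.
Via R — items with X overlaps R: none.
Via V — items with X overlaps V: none.
Via W — items with X overlaps W: none.
Union: E, W.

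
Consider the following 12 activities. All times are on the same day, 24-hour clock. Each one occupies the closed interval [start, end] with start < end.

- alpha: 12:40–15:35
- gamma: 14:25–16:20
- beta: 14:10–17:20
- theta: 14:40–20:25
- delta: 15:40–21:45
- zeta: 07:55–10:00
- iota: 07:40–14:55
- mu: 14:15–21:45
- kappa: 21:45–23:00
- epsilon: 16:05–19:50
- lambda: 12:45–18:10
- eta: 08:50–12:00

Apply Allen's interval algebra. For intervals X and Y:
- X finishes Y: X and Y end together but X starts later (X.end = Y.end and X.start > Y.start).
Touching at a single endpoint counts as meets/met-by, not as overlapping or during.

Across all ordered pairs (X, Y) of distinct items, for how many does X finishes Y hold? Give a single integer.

Checking all 132 ordered pairs for relation 'finishes'; matching pairs in alphabetical order:
(delta, mu): delta finishes mu ✓
Count: 1.

1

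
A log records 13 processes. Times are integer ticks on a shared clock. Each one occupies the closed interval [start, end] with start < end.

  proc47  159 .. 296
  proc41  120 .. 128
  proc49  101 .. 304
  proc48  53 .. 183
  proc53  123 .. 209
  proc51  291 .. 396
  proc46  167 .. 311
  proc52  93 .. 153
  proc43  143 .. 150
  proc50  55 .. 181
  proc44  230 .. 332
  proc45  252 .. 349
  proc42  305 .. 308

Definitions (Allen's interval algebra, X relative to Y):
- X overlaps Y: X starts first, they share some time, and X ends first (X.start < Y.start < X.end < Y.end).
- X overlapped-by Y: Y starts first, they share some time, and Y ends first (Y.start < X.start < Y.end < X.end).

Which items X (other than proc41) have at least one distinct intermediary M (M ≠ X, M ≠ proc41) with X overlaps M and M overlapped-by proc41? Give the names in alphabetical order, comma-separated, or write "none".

Target proc41 = [120, 128].
Intermediaries M with M overlapped-by proc41: proc53.
Via proc53 — items with X overlaps proc53: proc48, proc50, proc52.
Union: proc48, proc50, proc52.

proc48, proc50, proc52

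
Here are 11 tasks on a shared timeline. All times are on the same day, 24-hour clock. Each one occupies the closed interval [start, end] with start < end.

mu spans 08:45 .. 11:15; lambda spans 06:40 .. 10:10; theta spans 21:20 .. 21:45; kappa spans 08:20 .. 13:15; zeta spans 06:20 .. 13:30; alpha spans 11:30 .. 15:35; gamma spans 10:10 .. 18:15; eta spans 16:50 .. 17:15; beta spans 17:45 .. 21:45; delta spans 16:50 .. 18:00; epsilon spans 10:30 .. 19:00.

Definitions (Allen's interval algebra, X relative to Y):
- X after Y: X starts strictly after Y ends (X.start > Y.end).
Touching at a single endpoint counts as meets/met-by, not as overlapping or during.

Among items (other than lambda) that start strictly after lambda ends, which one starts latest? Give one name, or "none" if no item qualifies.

Target lambda = [06:40, 10:10].
alpha [11:30, 15:35] → after → candidate.
beta [17:45, 21:45] → after → candidate.
delta [16:50, 18:00] → after → candidate.
epsilon [10:30, 19:00] → after → candidate.
eta [16:50, 17:15] → after → candidate.
gamma [10:10, 18:15] → met-by → excluded.
kappa [08:20, 13:15] → overlapped-by → excluded.
mu [08:45, 11:15] → overlapped-by → excluded.
theta [21:20, 21:45] → after → candidate.
zeta [06:20, 13:30] → contains → excluded.
Among candidates, latest start is 21:20 → theta.

theta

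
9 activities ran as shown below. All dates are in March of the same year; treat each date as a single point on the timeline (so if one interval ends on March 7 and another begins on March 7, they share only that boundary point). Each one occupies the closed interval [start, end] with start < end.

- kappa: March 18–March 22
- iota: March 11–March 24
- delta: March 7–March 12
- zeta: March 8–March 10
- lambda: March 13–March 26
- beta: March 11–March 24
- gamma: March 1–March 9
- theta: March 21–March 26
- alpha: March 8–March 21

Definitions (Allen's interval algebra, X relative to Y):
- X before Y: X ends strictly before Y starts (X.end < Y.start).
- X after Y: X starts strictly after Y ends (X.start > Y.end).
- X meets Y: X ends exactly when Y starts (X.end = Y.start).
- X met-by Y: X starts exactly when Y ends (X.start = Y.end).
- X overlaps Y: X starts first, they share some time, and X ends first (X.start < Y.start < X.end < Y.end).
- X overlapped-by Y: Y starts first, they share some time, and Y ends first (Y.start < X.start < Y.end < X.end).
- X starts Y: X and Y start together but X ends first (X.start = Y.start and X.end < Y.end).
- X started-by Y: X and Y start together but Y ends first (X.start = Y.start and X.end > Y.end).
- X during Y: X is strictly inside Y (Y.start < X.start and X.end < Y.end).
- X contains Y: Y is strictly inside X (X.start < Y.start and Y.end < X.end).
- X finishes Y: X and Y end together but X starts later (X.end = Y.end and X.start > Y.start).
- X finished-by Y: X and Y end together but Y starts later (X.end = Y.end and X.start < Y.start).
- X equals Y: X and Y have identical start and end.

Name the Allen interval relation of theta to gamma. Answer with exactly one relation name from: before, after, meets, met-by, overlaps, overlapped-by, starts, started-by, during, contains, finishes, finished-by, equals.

theta = [March 21, March 26]; gamma = [March 1, March 9].
Compare endpoints: theta.start > gamma.start, theta.start > gamma.end, theta.end > gamma.start, theta.end > gamma.end.
That pattern is 'after'.

after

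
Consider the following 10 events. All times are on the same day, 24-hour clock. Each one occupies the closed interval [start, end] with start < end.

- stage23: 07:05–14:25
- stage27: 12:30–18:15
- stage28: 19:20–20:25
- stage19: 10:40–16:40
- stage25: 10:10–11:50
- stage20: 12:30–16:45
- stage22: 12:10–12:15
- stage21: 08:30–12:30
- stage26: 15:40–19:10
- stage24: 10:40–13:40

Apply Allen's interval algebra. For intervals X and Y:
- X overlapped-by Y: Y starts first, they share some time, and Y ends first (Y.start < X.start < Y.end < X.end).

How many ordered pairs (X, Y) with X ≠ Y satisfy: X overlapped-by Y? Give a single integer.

Checking all 90 ordered pairs for relation 'overlapped-by'; matching pairs in alphabetical order:
(stage19, stage21): stage19 overlapped-by stage21 ✓
(stage19, stage23): stage19 overlapped-by stage23 ✓
(stage19, stage25): stage19 overlapped-by stage25 ✓
(stage20, stage19): stage20 overlapped-by stage19 ✓
(stage20, stage23): stage20 overlapped-by stage23 ✓
(stage20, stage24): stage20 overlapped-by stage24 ✓
(stage24, stage21): stage24 overlapped-by stage21 ✓
(stage24, stage25): stage24 overlapped-by stage25 ✓
(stage26, stage19): stage26 overlapped-by stage19 ✓
(stage26, stage20): stage26 overlapped-by stage20 ✓
(stage26, stage27): stage26 overlapped-by stage27 ✓
(stage27, stage19): stage27 overlapped-by stage19 ✓
(stage27, stage23): stage27 overlapped-by stage23 ✓
(stage27, stage24): stage27 overlapped-by stage24 ✓
Count: 14.

14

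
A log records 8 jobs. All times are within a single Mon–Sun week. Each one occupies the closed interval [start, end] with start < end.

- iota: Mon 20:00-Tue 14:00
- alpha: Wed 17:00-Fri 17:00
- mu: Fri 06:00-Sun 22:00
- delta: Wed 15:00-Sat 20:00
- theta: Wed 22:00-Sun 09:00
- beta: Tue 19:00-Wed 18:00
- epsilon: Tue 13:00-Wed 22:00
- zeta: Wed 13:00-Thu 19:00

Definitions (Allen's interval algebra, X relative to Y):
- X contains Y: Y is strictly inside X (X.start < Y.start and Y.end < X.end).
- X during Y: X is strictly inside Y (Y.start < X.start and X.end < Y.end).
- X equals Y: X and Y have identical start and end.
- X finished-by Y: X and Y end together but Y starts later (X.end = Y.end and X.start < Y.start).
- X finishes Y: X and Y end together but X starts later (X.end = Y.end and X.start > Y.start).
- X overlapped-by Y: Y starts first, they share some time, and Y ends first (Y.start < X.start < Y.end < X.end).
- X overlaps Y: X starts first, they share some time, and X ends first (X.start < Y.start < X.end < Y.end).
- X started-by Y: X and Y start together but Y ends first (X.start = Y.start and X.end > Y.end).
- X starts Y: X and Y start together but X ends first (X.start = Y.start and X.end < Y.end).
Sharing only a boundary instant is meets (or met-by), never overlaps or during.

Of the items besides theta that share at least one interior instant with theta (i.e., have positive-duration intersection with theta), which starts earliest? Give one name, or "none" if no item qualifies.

zeta

Target theta = [Wed 22:00, Sun 09:00].
alpha [Wed 17:00, Fri 17:00] → overlaps → candidate.
beta [Tue 19:00, Wed 18:00] → before → excluded.
delta [Wed 15:00, Sat 20:00] → overlaps → candidate.
epsilon [Tue 13:00, Wed 22:00] → meets → excluded.
iota [Mon 20:00, Tue 14:00] → before → excluded.
mu [Fri 06:00, Sun 22:00] → overlapped-by → candidate.
zeta [Wed 13:00, Thu 19:00] → overlaps → candidate.
Among candidates, earliest start is Wed 13:00 → zeta.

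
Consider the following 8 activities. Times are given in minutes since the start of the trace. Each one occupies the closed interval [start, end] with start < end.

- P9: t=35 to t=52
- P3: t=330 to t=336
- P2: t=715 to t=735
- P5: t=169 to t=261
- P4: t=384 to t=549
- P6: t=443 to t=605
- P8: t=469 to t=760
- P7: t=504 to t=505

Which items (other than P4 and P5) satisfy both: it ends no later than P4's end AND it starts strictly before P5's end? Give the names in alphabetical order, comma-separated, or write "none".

P9

Conditions: its end is no later than P4's end (X.end <= t=549) AND its start is strictly before P5's end (X.start < t=261).
P2: end t=735 <= t=549? ✗; start t=715 < t=261? ✗ → no.
P3: end t=336 <= t=549? ✓; start t=330 < t=261? ✗ → no.
P6: end t=605 <= t=549? ✗; start t=443 < t=261? ✗ → no.
P7: end t=505 <= t=549? ✓; start t=504 < t=261? ✗ → no.
P8: end t=760 <= t=549? ✗; start t=469 < t=261? ✗ → no.
P9: end t=52 <= t=549? ✓; start t=35 < t=261? ✓ → yes.
Result: P9.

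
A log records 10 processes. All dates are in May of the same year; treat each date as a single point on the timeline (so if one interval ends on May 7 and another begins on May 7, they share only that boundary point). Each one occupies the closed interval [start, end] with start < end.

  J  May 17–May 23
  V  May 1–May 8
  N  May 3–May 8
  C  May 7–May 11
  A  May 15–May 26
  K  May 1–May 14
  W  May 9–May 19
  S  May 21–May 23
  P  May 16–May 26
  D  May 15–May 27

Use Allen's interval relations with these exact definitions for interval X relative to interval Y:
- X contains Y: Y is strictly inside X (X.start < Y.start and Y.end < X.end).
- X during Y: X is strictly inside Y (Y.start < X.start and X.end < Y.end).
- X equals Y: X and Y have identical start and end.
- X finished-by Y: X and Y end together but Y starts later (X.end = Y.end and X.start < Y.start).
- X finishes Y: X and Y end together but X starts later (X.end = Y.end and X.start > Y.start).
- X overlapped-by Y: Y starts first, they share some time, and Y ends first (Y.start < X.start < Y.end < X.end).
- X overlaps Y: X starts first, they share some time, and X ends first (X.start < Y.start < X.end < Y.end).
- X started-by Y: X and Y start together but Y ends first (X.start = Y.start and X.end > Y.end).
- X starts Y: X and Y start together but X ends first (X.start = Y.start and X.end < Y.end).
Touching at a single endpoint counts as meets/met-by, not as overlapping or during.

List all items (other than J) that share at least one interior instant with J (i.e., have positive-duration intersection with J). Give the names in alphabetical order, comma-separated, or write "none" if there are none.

Target J = [May 17, May 23].
A [May 15, May 26] → contains → yes.
C [May 7, May 11] → before → no.
D [May 15, May 27] → contains → yes.
K [May 1, May 14] → before → no.
N [May 3, May 8] → before → no.
P [May 16, May 26] → contains → yes.
S [May 21, May 23] → finishes → yes.
V [May 1, May 8] → before → no.
W [May 9, May 19] → overlaps → yes.
Result: A, D, P, S, W.

A, D, P, S, W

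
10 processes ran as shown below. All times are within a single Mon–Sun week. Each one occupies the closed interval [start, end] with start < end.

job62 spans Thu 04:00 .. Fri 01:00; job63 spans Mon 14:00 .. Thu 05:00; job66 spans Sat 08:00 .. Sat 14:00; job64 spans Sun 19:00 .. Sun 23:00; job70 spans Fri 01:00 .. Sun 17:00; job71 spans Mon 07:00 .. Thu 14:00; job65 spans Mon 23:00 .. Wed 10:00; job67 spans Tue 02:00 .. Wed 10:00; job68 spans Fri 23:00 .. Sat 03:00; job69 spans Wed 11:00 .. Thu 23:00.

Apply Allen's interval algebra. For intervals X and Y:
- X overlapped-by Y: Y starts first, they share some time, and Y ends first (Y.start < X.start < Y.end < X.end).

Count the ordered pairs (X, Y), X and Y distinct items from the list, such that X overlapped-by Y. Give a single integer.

Checking all 90 ordered pairs for relation 'overlapped-by'; matching pairs in alphabetical order:
(job62, job63): job62 overlapped-by job63 ✓
(job62, job69): job62 overlapped-by job69 ✓
(job62, job71): job62 overlapped-by job71 ✓
(job69, job63): job69 overlapped-by job63 ✓
(job69, job71): job69 overlapped-by job71 ✓
Count: 5.

5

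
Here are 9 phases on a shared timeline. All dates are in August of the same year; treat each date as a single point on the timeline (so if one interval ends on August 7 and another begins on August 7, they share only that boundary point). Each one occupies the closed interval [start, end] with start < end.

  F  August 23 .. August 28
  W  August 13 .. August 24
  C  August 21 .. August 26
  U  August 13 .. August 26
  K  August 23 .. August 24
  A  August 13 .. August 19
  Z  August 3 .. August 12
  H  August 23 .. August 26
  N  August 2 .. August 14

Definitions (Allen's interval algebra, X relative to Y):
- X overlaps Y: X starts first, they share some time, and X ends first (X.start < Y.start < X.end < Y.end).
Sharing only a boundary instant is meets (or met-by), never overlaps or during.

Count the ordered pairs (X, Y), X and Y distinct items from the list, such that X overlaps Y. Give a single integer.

Checking all 72 ordered pairs for relation 'overlaps'; matching pairs in alphabetical order:
(C, F): C overlaps F ✓
(N, A): N overlaps A ✓
(N, U): N overlaps U ✓
(N, W): N overlaps W ✓
(U, F): U overlaps F ✓
(W, C): W overlaps C ✓
(W, F): W overlaps F ✓
(W, H): W overlaps H ✓
Count: 8.

8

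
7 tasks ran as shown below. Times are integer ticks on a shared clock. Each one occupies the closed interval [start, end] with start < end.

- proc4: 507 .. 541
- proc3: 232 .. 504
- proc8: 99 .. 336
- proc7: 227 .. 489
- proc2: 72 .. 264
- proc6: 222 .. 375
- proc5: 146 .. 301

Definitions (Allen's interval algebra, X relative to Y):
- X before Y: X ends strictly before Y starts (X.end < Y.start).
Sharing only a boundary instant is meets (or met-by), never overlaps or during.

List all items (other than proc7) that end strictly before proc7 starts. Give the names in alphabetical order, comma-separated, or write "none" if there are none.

Target proc7 = [227, 489].
proc2 [72, 264] → overlaps → no.
proc3 [232, 504] → overlapped-by → no.
proc4 [507, 541] → after → no.
proc5 [146, 301] → overlaps → no.
proc6 [222, 375] → overlaps → no.
proc8 [99, 336] → overlaps → no.
Result: none.

none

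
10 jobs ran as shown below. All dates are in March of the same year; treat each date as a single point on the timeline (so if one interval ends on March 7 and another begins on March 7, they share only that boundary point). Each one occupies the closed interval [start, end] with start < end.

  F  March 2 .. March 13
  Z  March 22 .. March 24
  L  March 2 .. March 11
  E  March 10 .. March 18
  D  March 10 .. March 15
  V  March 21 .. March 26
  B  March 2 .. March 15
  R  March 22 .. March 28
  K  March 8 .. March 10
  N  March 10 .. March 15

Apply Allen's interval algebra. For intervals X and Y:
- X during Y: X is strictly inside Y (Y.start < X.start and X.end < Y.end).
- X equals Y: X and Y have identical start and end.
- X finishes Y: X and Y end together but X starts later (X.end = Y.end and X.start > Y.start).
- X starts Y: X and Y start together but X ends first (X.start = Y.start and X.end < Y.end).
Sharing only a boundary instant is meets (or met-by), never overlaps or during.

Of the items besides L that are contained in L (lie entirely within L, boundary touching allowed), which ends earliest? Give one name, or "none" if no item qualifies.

K

Target L = [March 2, March 11].
B [March 2, March 15] → started-by → excluded.
D [March 10, March 15] → overlapped-by → excluded.
E [March 10, March 18] → overlapped-by → excluded.
F [March 2, March 13] → started-by → excluded.
K [March 8, March 10] → during → candidate.
N [March 10, March 15] → overlapped-by → excluded.
R [March 22, March 28] → after → excluded.
V [March 21, March 26] → after → excluded.
Z [March 22, March 24] → after → excluded.
Among candidates, earliest end is March 10 → K.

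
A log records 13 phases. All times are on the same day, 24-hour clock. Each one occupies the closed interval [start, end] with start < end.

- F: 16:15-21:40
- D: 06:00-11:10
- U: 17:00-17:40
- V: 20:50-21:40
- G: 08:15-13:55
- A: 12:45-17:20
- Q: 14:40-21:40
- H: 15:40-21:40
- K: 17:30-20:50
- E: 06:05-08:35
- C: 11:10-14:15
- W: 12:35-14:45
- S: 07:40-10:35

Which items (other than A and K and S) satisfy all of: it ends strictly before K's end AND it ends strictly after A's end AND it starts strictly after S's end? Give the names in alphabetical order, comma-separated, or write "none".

U

Conditions: its end is strictly before K's end (X.end < 20:50) AND its end is strictly after A's end (X.end > 17:20) AND its start is strictly after S's end (X.start > 10:35).
C: end 14:15 < 20:50? ✓; end 14:15 > 17:20? ✗; start 11:10 > 10:35? ✓ → no.
D: end 11:10 < 20:50? ✓; end 11:10 > 17:20? ✗; start 06:00 > 10:35? ✗ → no.
E: end 08:35 < 20:50? ✓; end 08:35 > 17:20? ✗; start 06:05 > 10:35? ✗ → no.
F: end 21:40 < 20:50? ✗; end 21:40 > 17:20? ✓; start 16:15 > 10:35? ✓ → no.
G: end 13:55 < 20:50? ✓; end 13:55 > 17:20? ✗; start 08:15 > 10:35? ✗ → no.
H: end 21:40 < 20:50? ✗; end 21:40 > 17:20? ✓; start 15:40 > 10:35? ✓ → no.
Q: end 21:40 < 20:50? ✗; end 21:40 > 17:20? ✓; start 14:40 > 10:35? ✓ → no.
U: end 17:40 < 20:50? ✓; end 17:40 > 17:20? ✓; start 17:00 > 10:35? ✓ → yes.
V: end 21:40 < 20:50? ✗; end 21:40 > 17:20? ✓; start 20:50 > 10:35? ✓ → no.
W: end 14:45 < 20:50? ✓; end 14:45 > 17:20? ✗; start 12:35 > 10:35? ✓ → no.
Result: U.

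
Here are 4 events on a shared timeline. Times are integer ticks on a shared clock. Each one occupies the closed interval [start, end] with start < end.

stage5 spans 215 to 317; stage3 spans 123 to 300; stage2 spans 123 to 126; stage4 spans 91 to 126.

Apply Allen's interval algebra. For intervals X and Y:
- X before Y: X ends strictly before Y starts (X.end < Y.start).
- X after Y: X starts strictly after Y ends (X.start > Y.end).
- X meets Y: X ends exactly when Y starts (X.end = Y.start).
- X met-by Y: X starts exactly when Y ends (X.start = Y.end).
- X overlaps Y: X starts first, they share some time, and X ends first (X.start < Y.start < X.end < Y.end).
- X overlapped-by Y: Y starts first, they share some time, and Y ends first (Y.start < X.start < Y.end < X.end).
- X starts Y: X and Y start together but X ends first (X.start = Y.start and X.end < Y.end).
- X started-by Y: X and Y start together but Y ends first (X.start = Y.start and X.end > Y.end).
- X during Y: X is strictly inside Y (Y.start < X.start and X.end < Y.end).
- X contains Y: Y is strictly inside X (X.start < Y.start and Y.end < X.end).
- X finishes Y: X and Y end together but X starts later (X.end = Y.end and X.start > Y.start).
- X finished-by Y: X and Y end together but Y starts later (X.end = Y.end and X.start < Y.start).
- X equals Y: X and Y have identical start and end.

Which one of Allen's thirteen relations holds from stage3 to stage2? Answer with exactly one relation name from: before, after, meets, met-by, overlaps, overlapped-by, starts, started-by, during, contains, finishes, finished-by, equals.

stage3 = [123, 300]; stage2 = [123, 126].
Compare endpoints: stage3.start = stage2.start, stage3.start < stage2.end, stage3.end > stage2.start, stage3.end > stage2.end.
That pattern is 'started-by'.

started-by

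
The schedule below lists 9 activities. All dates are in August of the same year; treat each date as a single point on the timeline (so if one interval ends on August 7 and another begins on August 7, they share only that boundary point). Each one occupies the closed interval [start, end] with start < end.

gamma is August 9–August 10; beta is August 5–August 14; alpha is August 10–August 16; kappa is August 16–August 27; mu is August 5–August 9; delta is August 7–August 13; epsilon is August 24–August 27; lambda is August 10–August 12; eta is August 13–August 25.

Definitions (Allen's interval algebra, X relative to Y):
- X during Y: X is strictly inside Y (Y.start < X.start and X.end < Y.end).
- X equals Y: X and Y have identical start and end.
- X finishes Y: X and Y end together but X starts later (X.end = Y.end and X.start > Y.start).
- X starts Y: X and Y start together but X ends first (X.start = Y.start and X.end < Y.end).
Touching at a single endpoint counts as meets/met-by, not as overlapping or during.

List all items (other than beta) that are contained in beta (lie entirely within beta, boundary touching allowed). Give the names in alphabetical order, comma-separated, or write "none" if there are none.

delta, gamma, lambda, mu

Target beta = [August 5, August 14].
alpha [August 10, August 16] → overlapped-by → no.
delta [August 7, August 13] → during → yes.
epsilon [August 24, August 27] → after → no.
eta [August 13, August 25] → overlapped-by → no.
gamma [August 9, August 10] → during → yes.
kappa [August 16, August 27] → after → no.
lambda [August 10, August 12] → during → yes.
mu [August 5, August 9] → starts → yes.
Result: delta, gamma, lambda, mu.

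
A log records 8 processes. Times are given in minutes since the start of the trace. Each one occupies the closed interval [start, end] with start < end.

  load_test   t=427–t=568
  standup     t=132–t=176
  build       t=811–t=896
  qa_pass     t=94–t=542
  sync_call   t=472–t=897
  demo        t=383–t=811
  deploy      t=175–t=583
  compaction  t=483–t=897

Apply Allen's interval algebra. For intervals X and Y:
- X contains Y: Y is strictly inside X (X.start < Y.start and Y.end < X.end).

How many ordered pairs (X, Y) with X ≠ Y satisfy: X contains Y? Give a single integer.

Checking all 56 ordered pairs for relation 'contains'; matching pairs in alphabetical order:
(compaction, build): compaction contains build ✓
(demo, load_test): demo contains load_test ✓
(deploy, load_test): deploy contains load_test ✓
(qa_pass, standup): qa_pass contains standup ✓
(sync_call, build): sync_call contains build ✓
Count: 5.

5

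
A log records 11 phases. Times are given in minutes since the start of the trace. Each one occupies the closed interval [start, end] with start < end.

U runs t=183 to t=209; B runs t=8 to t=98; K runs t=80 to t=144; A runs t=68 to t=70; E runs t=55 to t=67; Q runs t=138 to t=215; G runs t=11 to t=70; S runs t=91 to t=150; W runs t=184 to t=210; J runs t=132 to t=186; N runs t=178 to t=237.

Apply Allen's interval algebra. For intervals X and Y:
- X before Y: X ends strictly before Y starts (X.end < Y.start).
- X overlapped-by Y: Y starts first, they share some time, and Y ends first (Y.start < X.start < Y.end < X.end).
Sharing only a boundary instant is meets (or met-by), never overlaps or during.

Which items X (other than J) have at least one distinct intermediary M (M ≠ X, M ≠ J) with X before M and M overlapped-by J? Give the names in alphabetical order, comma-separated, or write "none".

Target J = [t=132, t=186].
Intermediaries M with M overlapped-by J: N, Q, U, W.
Via N — items with X before N: A, B, E, G, K, S.
Via Q — items with X before Q: A, B, E, G.
Via U — items with X before U: A, B, E, G, K, S.
Via W — items with X before W: A, B, E, G, K, S.
Union: A, B, E, G, K, S.

A, B, E, G, K, S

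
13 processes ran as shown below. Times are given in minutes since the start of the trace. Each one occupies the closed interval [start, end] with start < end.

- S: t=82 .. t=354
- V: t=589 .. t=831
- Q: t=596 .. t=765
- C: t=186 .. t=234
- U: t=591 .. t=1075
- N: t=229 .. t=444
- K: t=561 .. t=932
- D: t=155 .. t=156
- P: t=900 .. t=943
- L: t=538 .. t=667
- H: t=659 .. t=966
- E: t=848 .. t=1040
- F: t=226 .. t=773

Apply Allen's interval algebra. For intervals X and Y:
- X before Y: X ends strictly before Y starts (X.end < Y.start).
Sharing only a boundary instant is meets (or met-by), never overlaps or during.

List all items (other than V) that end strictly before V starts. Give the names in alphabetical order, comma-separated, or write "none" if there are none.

C, D, N, S

Target V = [t=589, t=831].
C [t=186, t=234] → before → yes.
D [t=155, t=156] → before → yes.
E [t=848, t=1040] → after → no.
F [t=226, t=773] → overlaps → no.
H [t=659, t=966] → overlapped-by → no.
K [t=561, t=932] → contains → no.
L [t=538, t=667] → overlaps → no.
N [t=229, t=444] → before → yes.
P [t=900, t=943] → after → no.
Q [t=596, t=765] → during → no.
S [t=82, t=354] → before → yes.
U [t=591, t=1075] → overlapped-by → no.
Result: C, D, N, S.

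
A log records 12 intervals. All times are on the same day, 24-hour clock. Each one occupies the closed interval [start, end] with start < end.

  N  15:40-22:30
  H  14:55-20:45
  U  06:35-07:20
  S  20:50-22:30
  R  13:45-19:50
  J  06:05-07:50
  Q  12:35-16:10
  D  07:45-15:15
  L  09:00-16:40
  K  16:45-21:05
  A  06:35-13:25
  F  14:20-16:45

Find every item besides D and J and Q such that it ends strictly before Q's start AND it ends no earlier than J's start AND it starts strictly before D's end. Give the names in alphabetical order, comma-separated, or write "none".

U

Conditions: its end is strictly before Q's start (X.end < 12:35) AND its end is no earlier than J's start (X.end >= 06:05) AND its start is strictly before D's end (X.start < 15:15).
A: end 13:25 < 12:35? ✗; end 13:25 >= 06:05? ✓; start 06:35 < 15:15? ✓ → no.
F: end 16:45 < 12:35? ✗; end 16:45 >= 06:05? ✓; start 14:20 < 15:15? ✓ → no.
H: end 20:45 < 12:35? ✗; end 20:45 >= 06:05? ✓; start 14:55 < 15:15? ✓ → no.
K: end 21:05 < 12:35? ✗; end 21:05 >= 06:05? ✓; start 16:45 < 15:15? ✗ → no.
L: end 16:40 < 12:35? ✗; end 16:40 >= 06:05? ✓; start 09:00 < 15:15? ✓ → no.
N: end 22:30 < 12:35? ✗; end 22:30 >= 06:05? ✓; start 15:40 < 15:15? ✗ → no.
R: end 19:50 < 12:35? ✗; end 19:50 >= 06:05? ✓; start 13:45 < 15:15? ✓ → no.
S: end 22:30 < 12:35? ✗; end 22:30 >= 06:05? ✓; start 20:50 < 15:15? ✗ → no.
U: end 07:20 < 12:35? ✓; end 07:20 >= 06:05? ✓; start 06:35 < 15:15? ✓ → yes.
Result: U.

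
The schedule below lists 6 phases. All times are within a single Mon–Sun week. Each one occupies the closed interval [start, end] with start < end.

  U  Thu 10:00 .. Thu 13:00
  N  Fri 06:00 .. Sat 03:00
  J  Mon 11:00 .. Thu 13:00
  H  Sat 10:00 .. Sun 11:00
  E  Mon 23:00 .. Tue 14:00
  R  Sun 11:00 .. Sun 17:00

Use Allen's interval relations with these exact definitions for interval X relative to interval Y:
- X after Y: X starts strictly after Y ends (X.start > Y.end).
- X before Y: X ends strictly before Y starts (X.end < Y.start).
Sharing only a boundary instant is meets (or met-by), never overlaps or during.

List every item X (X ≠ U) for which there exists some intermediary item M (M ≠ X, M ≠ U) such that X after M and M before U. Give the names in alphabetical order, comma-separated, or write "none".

Target U = [Thu 10:00, Thu 13:00].
Intermediaries M with M before U: E.
Via E — items with X after E: H, N, R.
Union: H, N, R.

H, N, R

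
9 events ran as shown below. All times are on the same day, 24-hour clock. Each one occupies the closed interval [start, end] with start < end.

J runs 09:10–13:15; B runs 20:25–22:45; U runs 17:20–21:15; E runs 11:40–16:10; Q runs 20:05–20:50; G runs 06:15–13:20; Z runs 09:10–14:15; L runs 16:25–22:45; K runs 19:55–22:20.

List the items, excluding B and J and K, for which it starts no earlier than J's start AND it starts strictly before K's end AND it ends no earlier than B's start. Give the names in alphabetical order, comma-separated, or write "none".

Conditions: its start is no earlier than J's start (X.start >= 09:10) AND its start is strictly before K's end (X.start < 22:20) AND its end is no earlier than B's start (X.end >= 20:25).
E: start 11:40 >= 09:10? ✓; start 11:40 < 22:20? ✓; end 16:10 >= 20:25? ✗ → no.
G: start 06:15 >= 09:10? ✗; start 06:15 < 22:20? ✓; end 13:20 >= 20:25? ✗ → no.
L: start 16:25 >= 09:10? ✓; start 16:25 < 22:20? ✓; end 22:45 >= 20:25? ✓ → yes.
Q: start 20:05 >= 09:10? ✓; start 20:05 < 22:20? ✓; end 20:50 >= 20:25? ✓ → yes.
U: start 17:20 >= 09:10? ✓; start 17:20 < 22:20? ✓; end 21:15 >= 20:25? ✓ → yes.
Z: start 09:10 >= 09:10? ✓; start 09:10 < 22:20? ✓; end 14:15 >= 20:25? ✗ → no.
Result: L, Q, U.

L, Q, U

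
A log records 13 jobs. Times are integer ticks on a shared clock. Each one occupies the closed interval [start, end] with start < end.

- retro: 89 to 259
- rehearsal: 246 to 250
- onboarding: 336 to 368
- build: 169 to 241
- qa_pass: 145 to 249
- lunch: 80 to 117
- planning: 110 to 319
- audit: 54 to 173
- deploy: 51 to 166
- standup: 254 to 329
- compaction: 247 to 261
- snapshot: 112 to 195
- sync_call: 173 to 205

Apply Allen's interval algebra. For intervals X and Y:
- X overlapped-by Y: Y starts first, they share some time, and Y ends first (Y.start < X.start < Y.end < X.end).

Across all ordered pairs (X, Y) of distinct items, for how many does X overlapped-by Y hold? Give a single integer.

24

Checking all 156 ordered pairs for relation 'overlapped-by'; matching pairs in alphabetical order:
(audit, deploy): audit overlapped-by deploy ✓
(build, audit): build overlapped-by audit ✓
(build, snapshot): build overlapped-by snapshot ✓
(compaction, qa_pass): compaction overlapped-by qa_pass ✓
(compaction, rehearsal): compaction overlapped-by rehearsal ✓
(compaction, retro): compaction overlapped-by retro ✓
(planning, audit): planning overlapped-by audit ✓
(planning, deploy): planning overlapped-by deploy ✓
(planning, lunch): planning overlapped-by lunch ✓
(planning, retro): planning overlapped-by retro ✓
(qa_pass, audit): qa_pass overlapped-by audit ✓
(qa_pass, deploy): qa_pass overlapped-by deploy ✓
(qa_pass, snapshot): qa_pass overlapped-by snapshot ✓
(rehearsal, qa_pass): rehearsal overlapped-by qa_pass ✓
(retro, audit): retro overlapped-by audit ✓
(retro, deploy): retro overlapped-by deploy ✓
(retro, lunch): retro overlapped-by lunch ✓
(snapshot, audit): snapshot overlapped-by audit ✓
(snapshot, deploy): snapshot overlapped-by deploy ✓
(snapshot, lunch): snapshot overlapped-by lunch ✓
(standup, compaction): standup overlapped-by compaction ✓
(standup, planning): standup overlapped-by planning ✓
(standup, retro): standup overlapped-by retro ✓
(sync_call, snapshot): sync_call overlapped-by snapshot ✓
Count: 24.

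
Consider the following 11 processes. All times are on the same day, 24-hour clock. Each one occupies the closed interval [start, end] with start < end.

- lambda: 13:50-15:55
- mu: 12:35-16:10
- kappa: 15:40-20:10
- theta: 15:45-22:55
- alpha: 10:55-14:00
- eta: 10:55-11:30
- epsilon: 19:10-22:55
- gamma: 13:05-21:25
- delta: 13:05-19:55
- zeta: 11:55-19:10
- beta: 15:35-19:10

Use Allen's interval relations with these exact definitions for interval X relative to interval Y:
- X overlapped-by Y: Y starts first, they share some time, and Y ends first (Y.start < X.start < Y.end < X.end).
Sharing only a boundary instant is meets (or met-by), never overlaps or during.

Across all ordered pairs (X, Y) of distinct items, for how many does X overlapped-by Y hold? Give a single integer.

26

Checking all 110 ordered pairs for relation 'overlapped-by'; matching pairs in alphabetical order:
(beta, lambda): beta overlapped-by lambda ✓
(beta, mu): beta overlapped-by mu ✓
(delta, alpha): delta overlapped-by alpha ✓
(delta, mu): delta overlapped-by mu ✓
(delta, zeta): delta overlapped-by zeta ✓
(epsilon, delta): epsilon overlapped-by delta ✓
(epsilon, gamma): epsilon overlapped-by gamma ✓
(epsilon, kappa): epsilon overlapped-by kappa ✓
(gamma, alpha): gamma overlapped-by alpha ✓
(gamma, mu): gamma overlapped-by mu ✓
(gamma, zeta): gamma overlapped-by zeta ✓
(kappa, beta): kappa overlapped-by beta ✓
(kappa, delta): kappa overlapped-by delta ✓
(kappa, lambda): kappa overlapped-by lambda ✓
(kappa, mu): kappa overlapped-by mu ✓
(kappa, zeta): kappa overlapped-by zeta ✓
(lambda, alpha): lambda overlapped-by alpha ✓
(mu, alpha): mu overlapped-by alpha ✓
(theta, beta): theta overlapped-by beta ✓
(theta, delta): theta overlapped-by delta ✓
(theta, gamma): theta overlapped-by gamma ✓
(theta, kappa): theta overlapped-by kappa ✓
(theta, lambda): theta overlapped-by lambda ✓
(theta, mu): theta overlapped-by mu ✓
... plus 2 further pairs not listed.
Count: 26.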